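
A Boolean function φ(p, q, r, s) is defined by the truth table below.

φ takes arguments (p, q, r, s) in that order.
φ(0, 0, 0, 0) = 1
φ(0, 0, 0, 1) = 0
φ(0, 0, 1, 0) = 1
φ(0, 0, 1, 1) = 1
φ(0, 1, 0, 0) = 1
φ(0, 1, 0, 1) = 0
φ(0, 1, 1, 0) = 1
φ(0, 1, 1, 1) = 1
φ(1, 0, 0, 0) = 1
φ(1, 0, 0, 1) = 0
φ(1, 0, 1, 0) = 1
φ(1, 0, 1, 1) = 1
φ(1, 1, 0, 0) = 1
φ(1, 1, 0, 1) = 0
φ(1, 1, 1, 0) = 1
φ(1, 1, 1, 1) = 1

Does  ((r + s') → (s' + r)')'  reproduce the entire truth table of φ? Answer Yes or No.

Yes

Test each input against both φ and the formula:
  p=0, q=0, r=0, s=0: formula gives 1, φ = 1 ✓
  p=0, q=0, r=0, s=1: formula gives 0, φ = 0 ✓
  p=0, q=0, r=1, s=0: formula gives 1, φ = 1 ✓
  p=0, q=0, r=1, s=1: formula gives 1, φ = 1 ✓
  … (the remaining 12 rows also agree.)
No disagreement on any input; they are logically equivalent.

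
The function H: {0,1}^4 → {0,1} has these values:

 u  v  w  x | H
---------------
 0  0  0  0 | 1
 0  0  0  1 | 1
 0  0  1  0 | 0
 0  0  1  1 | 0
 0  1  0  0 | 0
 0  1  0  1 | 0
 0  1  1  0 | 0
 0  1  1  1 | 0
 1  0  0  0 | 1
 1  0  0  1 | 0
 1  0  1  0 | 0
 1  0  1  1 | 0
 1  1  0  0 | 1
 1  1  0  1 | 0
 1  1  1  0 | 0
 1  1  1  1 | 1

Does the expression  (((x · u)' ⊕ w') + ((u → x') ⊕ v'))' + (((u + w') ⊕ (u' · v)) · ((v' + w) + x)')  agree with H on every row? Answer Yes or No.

Yes

Check the formula against H row by row:
  u=0, v=0, w=0, x=0: formula gives 1, H = 1 ✓
  u=0, v=0, w=0, x=1: formula gives 1, H = 1 ✓
  u=0, v=0, w=1, x=0: formula gives 0, H = 0 ✓
  u=0, v=0, w=1, x=1: formula gives 0, H = 0 ✓
  … (the remaining 12 rows also agree.)
Every row agrees, so the formula is equivalent.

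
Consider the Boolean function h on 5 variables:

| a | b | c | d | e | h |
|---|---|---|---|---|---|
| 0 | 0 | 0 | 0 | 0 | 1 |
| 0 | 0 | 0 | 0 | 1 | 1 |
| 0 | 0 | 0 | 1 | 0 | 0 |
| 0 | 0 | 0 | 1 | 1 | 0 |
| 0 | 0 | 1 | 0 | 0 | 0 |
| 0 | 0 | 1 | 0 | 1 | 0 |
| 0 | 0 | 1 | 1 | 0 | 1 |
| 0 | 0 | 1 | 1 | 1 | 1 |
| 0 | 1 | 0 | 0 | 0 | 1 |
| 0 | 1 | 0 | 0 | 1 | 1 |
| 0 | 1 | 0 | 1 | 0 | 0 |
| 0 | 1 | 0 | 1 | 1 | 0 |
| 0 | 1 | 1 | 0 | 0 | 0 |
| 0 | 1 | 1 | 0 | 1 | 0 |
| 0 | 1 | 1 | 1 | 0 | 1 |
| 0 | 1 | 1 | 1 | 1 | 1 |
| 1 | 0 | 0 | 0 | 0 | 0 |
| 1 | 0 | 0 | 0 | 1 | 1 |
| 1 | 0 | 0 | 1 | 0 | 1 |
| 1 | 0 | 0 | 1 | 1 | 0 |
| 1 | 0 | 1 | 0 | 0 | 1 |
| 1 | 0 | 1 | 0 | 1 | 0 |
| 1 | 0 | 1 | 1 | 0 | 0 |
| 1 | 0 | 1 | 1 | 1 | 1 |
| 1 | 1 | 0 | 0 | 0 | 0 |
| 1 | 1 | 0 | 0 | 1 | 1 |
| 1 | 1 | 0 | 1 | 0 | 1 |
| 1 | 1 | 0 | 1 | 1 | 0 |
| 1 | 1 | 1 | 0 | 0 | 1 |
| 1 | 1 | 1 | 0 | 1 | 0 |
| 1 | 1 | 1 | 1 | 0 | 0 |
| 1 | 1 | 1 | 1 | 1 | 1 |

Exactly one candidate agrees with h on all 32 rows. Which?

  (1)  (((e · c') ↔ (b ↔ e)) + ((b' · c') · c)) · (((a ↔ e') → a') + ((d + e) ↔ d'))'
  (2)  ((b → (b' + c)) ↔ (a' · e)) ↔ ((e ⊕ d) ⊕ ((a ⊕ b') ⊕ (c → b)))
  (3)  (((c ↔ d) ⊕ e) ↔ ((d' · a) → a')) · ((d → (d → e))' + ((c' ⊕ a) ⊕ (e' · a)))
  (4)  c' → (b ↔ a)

(1) disagrees with h on (0,0,0,0,0) (formula → 0, table → 1); rule it out.
(3) disagrees with h on (0,0,0,0,1) (formula → 0, table → 1); rule it out.
(4) disagrees with h on (0,0,0,1,0) (formula → 1, table → 0); rule it out.
That leaves (2). Evaluating it on every row reproduces the table of h exactly.

2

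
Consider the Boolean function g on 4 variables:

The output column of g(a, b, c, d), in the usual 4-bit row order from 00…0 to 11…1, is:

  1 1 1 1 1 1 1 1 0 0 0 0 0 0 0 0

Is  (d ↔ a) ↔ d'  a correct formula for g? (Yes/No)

Yes

Evaluate (d ↔ a) ↔ d' on each row and compare to g:
  a=0, b=0, c=0, d=0: formula gives 1, g = 1 ✓
  a=0, b=0, c=0, d=1: formula gives 1, g = 1 ✓
  a=0, b=0, c=1, d=0: formula gives 1, g = 1 ✓
  a=0, b=0, c=1, d=1: formula gives 1, g = 1 ✓
  …and likewise for the remaining 12 rows.
All 16 rows match — the expression computes g exactly.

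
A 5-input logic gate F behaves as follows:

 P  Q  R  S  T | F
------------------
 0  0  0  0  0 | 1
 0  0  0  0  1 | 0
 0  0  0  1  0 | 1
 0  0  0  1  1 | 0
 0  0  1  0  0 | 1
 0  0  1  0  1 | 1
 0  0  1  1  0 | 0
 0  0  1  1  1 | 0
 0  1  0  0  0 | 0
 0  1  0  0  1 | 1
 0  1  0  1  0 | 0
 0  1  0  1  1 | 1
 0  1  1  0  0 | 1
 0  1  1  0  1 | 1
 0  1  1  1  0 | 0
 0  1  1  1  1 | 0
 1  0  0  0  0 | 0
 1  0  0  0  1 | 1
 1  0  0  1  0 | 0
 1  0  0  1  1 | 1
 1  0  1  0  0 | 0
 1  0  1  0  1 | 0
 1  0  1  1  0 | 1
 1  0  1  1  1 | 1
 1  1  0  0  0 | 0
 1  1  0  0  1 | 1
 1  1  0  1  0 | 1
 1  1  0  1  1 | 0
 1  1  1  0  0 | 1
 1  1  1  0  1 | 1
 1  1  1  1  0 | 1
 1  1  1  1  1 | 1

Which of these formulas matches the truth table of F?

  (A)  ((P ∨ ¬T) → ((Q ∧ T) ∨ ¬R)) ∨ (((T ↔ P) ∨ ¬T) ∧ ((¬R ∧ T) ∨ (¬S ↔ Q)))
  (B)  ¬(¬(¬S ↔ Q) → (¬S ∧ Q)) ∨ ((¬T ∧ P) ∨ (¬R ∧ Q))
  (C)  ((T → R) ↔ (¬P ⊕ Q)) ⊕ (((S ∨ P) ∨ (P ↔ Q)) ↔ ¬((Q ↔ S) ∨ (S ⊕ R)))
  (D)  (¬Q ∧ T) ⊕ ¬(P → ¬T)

(A) fails at (0,0,0,0,1): the formula yields 1, F is 0.
(B) fails at (0,0,0,0,1): the formula yields 1, F is 0.
(D) fails at (0,0,0,0,0): the formula yields 0, F is 1.
Only (C) survives; checking it on all 32 rows confirms it matches F.

C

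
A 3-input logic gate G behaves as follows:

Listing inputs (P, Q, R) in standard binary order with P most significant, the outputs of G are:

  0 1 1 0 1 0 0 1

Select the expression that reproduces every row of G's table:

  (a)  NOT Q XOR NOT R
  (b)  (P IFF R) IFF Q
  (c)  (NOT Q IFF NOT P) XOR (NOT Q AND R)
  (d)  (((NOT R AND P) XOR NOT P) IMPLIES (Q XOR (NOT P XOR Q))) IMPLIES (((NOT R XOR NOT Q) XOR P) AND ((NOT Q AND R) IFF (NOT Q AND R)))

b

(a) fails at (1,0,0): the formula yields 0, G is 1.
(c) fails at (0,0,0): the formula yields 1, G is 0.
(d) fails at (1,1,0): the formula yields 1, G is 0.
(b) is the remaining candidate, and it agrees with G on all 8 inputs.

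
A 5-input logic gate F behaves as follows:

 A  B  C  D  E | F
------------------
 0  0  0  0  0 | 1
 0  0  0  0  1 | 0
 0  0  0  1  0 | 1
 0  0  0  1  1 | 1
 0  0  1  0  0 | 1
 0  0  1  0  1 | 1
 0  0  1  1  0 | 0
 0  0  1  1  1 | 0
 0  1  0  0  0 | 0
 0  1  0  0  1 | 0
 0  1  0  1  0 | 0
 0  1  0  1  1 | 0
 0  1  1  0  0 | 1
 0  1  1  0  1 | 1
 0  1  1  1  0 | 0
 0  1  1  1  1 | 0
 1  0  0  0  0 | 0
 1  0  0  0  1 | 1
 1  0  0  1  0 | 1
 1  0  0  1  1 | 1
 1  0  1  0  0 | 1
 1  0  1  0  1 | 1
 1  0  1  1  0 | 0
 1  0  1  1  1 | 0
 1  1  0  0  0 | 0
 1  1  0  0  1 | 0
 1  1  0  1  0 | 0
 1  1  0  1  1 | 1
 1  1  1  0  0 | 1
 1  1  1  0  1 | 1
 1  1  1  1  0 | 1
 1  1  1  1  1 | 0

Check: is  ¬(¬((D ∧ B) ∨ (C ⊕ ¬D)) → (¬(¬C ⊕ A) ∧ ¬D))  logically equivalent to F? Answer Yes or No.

No

Test each input against both F and the formula:
  A=0, B=0, C=0, D=0, E=0: formula gives 0, but F = 1 ✗
Row (0,0,0,0,0) is a counterexample, so the formula is not equivalent to F.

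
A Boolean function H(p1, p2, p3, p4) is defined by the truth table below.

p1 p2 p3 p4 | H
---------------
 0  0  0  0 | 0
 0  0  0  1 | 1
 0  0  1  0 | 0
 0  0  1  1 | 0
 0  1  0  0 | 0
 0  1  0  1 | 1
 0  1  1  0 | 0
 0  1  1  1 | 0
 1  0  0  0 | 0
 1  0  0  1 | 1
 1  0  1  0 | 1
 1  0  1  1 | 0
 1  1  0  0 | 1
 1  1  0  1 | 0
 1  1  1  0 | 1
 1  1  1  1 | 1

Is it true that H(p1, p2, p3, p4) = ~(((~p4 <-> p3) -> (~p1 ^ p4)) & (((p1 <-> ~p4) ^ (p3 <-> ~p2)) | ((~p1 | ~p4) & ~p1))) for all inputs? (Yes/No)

Yes

Test each input against both H and the formula:
  p1=0, p2=0, p3=0, p4=0: formula gives 0, H = 0 ✓
  p1=0, p2=0, p3=0, p4=1: formula gives 1, H = 1 ✓
  p1=0, p2=0, p3=1, p4=0: formula gives 0, H = 0 ✓
  p1=0, p2=0, p3=1, p4=1: formula gives 0, H = 0 ✓
  … (the remaining 12 rows also agree.)
Every row agrees, so the formula is equivalent.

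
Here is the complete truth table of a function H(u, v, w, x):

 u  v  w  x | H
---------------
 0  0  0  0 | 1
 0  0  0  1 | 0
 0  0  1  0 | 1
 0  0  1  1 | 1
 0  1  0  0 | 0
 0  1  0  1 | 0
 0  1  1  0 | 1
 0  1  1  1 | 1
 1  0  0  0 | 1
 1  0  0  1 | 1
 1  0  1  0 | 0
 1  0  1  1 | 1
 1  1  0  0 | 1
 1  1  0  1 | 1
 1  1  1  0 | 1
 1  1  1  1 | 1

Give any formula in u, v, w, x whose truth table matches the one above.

H(u, v, w, x) = NOT ((((((NOT u AND NOT v) AND NOT w) AND x) OR (((NOT u AND v) AND NOT w) AND NOT x)) OR (((NOT u AND v) AND NOT w) AND x)) OR (((u AND NOT v) AND w) AND NOT x))

The 0-rows are (0,0,0,1), (0,1,0,0), (0,1,0,1), (1,0,1,0). Take each as a conjunction (¬u·¬v·¬w·x, ¬u·v·¬w·¬x, ¬u·v·¬w·x, u·¬v·w·¬x), form their disjunction, and complement — that gives a formula that is 1 everywhere H is.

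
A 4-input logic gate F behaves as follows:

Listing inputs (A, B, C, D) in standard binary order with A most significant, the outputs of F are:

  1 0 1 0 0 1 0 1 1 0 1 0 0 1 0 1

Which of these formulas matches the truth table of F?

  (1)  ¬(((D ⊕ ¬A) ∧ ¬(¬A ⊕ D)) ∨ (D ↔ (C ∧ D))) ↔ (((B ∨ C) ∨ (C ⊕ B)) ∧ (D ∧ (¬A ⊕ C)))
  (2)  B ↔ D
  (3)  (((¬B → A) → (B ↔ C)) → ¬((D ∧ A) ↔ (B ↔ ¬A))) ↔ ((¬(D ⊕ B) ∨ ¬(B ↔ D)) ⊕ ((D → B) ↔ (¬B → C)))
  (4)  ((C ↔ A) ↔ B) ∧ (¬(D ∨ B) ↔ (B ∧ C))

(1): at (0,0,1,1) it gives 1, but F = 0 — eliminated.
(3): at (0,0,0,0) it gives 0, but F = 1 — eliminated.
(4): at (0,0,0,0) it gives 0, but F = 1 — eliminated.
That leaves (2). Evaluating it on every row reproduces the table of F exactly.

2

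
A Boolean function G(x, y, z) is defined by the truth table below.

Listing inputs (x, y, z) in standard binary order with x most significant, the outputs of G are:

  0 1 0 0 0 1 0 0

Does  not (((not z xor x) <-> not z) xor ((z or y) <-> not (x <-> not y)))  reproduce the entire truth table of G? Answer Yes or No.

Evaluate not (((not z xor x) <-> not z) xor ((z or y) <-> not (x <-> not y))) on each row and compare to G:
  x=0, y=0, z=0: formula gives 0, G = 0 ✓
  x=0, y=0, z=1: formula gives 1, G = 1 ✓
  x=0, y=1, z=0: formula gives 0, G = 0 ✓
  x=0, y=1, z=1: formula gives 0, G = 0 ✓
  x=1, y=0, z=0: formula gives 0, G = 0 ✓
  … (the remaining 3 rows also agree.)
Every row agrees, so the formula is equivalent.

Yes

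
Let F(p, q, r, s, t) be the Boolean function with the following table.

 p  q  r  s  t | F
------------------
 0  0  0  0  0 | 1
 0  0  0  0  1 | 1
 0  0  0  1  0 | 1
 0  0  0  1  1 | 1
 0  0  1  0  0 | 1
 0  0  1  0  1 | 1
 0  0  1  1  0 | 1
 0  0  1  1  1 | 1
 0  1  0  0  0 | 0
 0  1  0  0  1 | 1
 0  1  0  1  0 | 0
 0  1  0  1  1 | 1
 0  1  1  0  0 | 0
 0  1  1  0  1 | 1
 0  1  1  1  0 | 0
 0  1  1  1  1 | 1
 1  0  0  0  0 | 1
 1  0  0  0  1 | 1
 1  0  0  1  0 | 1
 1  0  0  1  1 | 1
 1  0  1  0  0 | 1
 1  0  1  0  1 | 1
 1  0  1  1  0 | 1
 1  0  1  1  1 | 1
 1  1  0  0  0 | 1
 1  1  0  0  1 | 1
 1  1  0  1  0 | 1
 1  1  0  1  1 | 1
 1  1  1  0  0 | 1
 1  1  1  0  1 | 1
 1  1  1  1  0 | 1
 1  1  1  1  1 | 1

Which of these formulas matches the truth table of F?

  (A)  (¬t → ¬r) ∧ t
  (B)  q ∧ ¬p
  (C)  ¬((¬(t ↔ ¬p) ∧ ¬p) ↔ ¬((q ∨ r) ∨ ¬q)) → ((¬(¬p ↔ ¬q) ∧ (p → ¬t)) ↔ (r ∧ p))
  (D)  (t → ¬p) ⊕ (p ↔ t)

(A): at (0,0,0,0,0) it gives 0, but F = 1 — eliminated.
(B): at (0,0,0,0,0) it gives 0, but F = 1 — eliminated.
(D): at (0,0,0,0,0) it gives 0, but F = 1 — eliminated.
That leaves (C). Evaluating it on every row reproduces the table of F exactly.

C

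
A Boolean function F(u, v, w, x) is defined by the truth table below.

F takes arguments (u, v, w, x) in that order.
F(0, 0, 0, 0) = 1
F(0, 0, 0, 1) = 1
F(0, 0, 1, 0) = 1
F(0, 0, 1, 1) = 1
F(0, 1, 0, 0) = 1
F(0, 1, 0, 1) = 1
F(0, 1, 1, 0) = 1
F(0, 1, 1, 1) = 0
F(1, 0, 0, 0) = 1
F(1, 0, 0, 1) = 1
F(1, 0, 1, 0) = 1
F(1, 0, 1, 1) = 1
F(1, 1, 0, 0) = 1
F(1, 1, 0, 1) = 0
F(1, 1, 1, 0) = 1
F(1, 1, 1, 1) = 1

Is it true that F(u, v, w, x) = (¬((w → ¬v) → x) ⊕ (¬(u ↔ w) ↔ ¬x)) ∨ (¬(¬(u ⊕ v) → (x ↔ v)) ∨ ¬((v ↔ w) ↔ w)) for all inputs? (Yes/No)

Evaluate (¬((w → ¬v) → x) ⊕ (¬(u ↔ w) ↔ ¬x)) ∨ (¬(¬(u ⊕ v) → (x ↔ v)) ∨ ¬((v ↔ w) ↔ w)) on each row and compare to F:
  u=0, v=0, w=0, x=0: formula gives 1, F = 1 ✓
  u=0, v=0, w=0, x=1: formula gives 1, F = 1 ✓
  u=0, v=0, w=1, x=0: formula gives 1, F = 1 ✓
  u=0, v=0, w=1, x=1: formula gives 1, F = 1 ✓
  … (the remaining 12 rows also agree.)
No disagreement on any input; they are logically equivalent.

Yes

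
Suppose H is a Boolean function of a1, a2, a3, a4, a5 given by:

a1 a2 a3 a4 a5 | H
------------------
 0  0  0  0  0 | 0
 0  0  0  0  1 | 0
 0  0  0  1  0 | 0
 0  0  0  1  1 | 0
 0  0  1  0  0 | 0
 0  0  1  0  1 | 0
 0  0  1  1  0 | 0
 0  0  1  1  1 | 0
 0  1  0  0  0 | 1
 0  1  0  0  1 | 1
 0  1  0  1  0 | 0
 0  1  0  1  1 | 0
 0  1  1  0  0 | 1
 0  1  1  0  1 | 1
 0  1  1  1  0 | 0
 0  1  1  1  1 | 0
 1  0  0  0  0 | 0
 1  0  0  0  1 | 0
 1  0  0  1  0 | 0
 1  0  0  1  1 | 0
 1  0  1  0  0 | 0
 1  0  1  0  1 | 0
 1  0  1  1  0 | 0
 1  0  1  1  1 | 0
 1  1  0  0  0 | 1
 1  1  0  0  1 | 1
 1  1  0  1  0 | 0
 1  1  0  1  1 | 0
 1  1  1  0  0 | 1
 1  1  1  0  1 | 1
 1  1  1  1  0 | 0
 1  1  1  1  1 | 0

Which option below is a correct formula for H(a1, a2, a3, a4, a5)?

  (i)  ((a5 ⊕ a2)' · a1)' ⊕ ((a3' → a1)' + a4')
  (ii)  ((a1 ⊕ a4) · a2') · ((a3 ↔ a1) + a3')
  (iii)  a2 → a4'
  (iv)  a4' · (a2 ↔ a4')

(i): at (0,0,1,1,0) it gives 1, but H = 0 — eliminated.
(ii): at (0,0,0,1,0) it gives 1, but H = 0 — eliminated.
(iii): at (0,0,0,0,0) it gives 1, but H = 0 — eliminated.
Only (iv) survives; checking it on all 32 rows confirms it matches H.

iv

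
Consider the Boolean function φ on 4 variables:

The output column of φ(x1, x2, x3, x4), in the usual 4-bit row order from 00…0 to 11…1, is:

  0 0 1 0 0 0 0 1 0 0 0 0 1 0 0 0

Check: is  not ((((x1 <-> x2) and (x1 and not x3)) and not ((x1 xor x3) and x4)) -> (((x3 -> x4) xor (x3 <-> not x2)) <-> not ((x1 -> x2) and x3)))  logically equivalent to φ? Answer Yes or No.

Test each input against both φ and the formula:
  x1=0, x2=0, x3=0, x4=0: formula gives 0, φ = 0 ✓
  x1=0, x2=0, x3=0, x4=1: formula gives 0, φ = 0 ✓
  x1=0, x2=0, x3=1, x4=0: formula gives 0, but φ = 1 ✗
Since they disagree at (0,0,1,0), the expression is not a correct formula for φ.

No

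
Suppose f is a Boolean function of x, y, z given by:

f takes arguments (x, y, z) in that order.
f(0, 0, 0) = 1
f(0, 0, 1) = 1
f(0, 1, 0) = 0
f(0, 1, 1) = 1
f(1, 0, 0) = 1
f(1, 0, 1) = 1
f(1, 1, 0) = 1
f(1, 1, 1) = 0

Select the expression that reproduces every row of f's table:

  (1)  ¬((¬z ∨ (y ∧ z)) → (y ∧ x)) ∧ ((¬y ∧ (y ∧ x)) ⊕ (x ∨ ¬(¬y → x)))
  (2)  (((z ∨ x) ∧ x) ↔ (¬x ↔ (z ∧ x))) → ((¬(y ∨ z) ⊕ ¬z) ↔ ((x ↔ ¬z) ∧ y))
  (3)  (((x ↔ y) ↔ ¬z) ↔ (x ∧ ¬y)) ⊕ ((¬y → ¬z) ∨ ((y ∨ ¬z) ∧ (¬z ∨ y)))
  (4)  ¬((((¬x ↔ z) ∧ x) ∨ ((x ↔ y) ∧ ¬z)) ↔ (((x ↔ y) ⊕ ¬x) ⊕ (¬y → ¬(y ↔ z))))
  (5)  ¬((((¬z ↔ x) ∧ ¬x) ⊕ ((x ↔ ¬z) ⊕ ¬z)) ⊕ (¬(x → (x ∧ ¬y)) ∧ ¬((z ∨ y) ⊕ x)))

3

(1): at (0,0,1) it gives 0, but f = 1 — eliminated.
(2): at (0,1,1) it gives 0, but f = 1 — eliminated.
(4): at (0,1,1) it gives 0, but f = 1 — eliminated.
(5): at (0,0,0) it gives 0, but f = 1 — eliminated.
Only (3) survives; checking it on all 8 rows confirms it matches f.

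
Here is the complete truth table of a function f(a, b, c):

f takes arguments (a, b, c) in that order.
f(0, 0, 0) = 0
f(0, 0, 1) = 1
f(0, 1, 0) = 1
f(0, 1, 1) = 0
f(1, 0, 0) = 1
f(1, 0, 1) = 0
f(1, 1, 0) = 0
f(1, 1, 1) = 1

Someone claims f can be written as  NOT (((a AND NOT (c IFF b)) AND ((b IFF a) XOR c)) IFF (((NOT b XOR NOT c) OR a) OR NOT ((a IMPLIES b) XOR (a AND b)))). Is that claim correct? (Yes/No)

Evaluate NOT (((a AND NOT (c IFF b)) AND ((b IFF a) XOR c)) IFF (((NOT b XOR NOT c) OR a) OR NOT ((a IMPLIES b) XOR (a AND b)))) on each row and compare to f:
  a=0, b=0, c=0: formula gives 0, f = 0 ✓
  a=0, b=0, c=1: formula gives 1, f = 1 ✓
  a=0, b=1, c=0: formula gives 1, f = 1 ✓
  a=0, b=1, c=1: formula gives 0, f = 0 ✓
  a=1, b=0, c=0: formula gives 1, f = 1 ✓
  …and likewise for the remaining 3 rows.
All 8 rows match — the expression computes f exactly.

Yes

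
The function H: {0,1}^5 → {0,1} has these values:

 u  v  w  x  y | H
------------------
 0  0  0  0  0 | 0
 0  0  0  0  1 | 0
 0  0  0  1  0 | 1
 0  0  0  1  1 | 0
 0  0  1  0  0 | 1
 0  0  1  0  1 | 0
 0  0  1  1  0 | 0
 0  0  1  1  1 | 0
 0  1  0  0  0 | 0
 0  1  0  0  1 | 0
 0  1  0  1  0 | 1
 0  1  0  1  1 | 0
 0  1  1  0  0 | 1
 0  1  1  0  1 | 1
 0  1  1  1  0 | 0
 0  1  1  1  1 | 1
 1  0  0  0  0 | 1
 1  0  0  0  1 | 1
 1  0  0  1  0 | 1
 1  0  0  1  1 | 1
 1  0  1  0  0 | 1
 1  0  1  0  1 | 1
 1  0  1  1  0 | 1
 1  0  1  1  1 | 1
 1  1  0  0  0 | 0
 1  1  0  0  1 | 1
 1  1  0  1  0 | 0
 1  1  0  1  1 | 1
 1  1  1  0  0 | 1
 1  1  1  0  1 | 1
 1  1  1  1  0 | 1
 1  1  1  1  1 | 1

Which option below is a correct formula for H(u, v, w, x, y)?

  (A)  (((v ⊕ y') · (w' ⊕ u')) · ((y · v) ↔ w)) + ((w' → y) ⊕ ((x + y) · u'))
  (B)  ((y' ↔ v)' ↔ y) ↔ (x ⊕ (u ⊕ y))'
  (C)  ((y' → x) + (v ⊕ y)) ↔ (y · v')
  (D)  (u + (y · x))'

A

(B) disagrees with H on (0,0,0,0,1) (formula → 1, table → 0); rule it out.
(C) disagrees with H on (0,0,0,0,0) (formula → 1, table → 0); rule it out.
(D) disagrees with H on (0,0,0,0,0) (formula → 1, table → 0); rule it out.
(A) is the remaining candidate, and it agrees with H on all 32 inputs.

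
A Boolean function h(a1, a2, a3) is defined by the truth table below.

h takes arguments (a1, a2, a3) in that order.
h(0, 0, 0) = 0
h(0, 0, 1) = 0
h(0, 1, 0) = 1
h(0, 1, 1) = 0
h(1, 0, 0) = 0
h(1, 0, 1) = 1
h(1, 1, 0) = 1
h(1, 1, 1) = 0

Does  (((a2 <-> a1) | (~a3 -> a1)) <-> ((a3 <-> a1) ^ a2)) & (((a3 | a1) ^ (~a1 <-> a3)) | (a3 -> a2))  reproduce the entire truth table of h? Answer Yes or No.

Evaluate (((a2 <-> a1) | (~a3 -> a1)) <-> ((a3 <-> a1) ^ a2)) & (((a3 | a1) ^ (~a1 <-> a3)) | (a3 -> a2)) on each row and compare to h:
  a1=0, a2=0, a3=0: formula gives 1, but h = 0 ✗
A single disagreement suffices: at (0,0,0) they differ, so the formula does not compute h.

No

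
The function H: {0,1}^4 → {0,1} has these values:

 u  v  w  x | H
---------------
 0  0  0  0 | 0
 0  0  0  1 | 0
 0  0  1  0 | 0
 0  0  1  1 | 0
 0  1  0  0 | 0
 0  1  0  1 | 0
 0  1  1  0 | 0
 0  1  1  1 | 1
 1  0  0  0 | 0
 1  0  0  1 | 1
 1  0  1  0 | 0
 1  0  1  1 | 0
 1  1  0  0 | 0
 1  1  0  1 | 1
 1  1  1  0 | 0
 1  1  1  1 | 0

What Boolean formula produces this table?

H(u, v, w, x) = ((((¬u ∧ v) ∧ w) ∧ x) ∨ (((u ∧ ¬v) ∧ ¬w) ∧ x)) ∨ (((u ∧ v) ∧ ¬w) ∧ x)

The 1-rows are (0,1,1,1), (1,0,0,1), (1,1,0,1). Each contributes one minterm — ¬u·v·w·x; u·¬v·¬w·x; u·v·¬w·x — and their disjunction is a sum-of-products form of H.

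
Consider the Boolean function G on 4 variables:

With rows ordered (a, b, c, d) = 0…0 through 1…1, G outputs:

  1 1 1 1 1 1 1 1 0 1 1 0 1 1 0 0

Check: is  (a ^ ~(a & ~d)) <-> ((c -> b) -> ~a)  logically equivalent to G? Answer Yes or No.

Test each input against both G and the formula:
  a=0, b=0, c=0, d=0: formula gives 1, G = 1 ✓
  a=0, b=0, c=0, d=1: formula gives 1, G = 1 ✓
  a=0, b=0, c=1, d=0: formula gives 1, G = 1 ✓
  a=0, b=0, c=1, d=1: formula gives 1, G = 1 ✓
  …
  a=1, b=1, c=0, d=0: formula gives 0, but G = 1 ✗
Since they disagree at (1,1,0,0), the expression is not a correct formula for G.

No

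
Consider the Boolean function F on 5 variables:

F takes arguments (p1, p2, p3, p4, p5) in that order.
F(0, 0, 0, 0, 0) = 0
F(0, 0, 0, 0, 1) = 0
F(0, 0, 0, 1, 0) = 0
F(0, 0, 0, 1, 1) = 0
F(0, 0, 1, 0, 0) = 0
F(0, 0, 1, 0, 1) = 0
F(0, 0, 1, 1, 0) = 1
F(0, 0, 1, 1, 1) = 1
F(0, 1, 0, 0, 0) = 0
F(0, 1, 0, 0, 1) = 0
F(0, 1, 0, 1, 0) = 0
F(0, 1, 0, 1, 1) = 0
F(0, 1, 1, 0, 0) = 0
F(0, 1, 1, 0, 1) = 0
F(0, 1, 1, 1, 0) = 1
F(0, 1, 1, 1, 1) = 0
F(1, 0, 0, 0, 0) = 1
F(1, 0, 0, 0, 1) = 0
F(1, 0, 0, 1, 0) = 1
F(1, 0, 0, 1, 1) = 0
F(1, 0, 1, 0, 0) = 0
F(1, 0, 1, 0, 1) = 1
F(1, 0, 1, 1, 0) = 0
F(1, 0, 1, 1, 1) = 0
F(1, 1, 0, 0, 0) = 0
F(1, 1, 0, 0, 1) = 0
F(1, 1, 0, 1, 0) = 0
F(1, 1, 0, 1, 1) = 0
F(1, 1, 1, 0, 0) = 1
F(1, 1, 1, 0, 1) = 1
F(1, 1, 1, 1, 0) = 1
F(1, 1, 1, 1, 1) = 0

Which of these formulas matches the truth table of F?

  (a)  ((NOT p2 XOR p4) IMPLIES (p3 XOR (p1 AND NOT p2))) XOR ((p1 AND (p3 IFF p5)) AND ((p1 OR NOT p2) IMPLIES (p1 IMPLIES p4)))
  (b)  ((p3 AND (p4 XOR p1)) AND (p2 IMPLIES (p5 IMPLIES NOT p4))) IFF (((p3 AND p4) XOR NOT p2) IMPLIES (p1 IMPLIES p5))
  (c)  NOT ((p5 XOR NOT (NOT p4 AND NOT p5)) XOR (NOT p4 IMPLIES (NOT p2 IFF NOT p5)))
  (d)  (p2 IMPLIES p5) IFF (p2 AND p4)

(a) fails at (0,0,0,1,0): the formula yields 1, F is 0.
(c) fails at (0,0,0,0,1): the formula yields 1, F is 0.
(d) fails at (0,0,1,1,0): the formula yields 0, F is 1.
(b) is the remaining candidate, and it agrees with F on all 32 inputs.

b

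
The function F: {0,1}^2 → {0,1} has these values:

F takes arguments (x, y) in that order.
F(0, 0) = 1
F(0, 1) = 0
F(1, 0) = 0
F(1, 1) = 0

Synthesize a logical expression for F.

F(x, y) = ¬(x ∨ y)

The output is 1 only when every input is 0 — NOR of all inputs.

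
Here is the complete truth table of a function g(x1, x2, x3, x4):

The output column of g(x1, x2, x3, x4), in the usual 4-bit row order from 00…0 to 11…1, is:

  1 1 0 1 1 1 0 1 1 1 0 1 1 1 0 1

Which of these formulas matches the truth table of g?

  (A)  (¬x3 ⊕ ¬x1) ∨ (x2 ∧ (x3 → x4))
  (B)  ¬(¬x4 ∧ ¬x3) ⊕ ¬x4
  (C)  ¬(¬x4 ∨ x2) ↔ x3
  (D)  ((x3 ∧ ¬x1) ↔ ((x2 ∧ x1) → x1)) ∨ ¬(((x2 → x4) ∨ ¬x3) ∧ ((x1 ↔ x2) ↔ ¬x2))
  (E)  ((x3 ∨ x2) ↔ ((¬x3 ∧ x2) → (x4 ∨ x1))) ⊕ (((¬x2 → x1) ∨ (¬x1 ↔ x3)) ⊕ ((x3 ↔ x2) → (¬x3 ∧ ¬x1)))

(A): at (0,0,0,0) it gives 0, but g = 1 — eliminated.
(C): at (0,0,0,1) it gives 0, but g = 1 — eliminated.
(D): at (0,0,0,0) it gives 0, but g = 1 — eliminated.
(E): at (0,0,1,0) it gives 1, but g = 0 — eliminated.
(B) is the remaining candidate, and it agrees with g on all 16 inputs.

B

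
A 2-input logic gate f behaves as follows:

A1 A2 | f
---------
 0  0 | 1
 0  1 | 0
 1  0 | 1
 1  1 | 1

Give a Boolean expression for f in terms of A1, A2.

f(A1, A2) = A2 -> A1

This is A2 → A1 (false only at 0,1).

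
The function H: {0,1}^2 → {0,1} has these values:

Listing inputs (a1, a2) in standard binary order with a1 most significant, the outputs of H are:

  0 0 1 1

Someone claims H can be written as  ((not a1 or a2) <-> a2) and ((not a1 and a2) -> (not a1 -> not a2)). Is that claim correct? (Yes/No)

Yes

Evaluate ((not a1 or a2) <-> a2) and ((not a1 and a2) -> (not a1 -> not a2)) on each row and compare to H:
  a1=0, a2=0: formula gives 0, H = 0 ✓
  a1=0, a2=1: formula gives 0, H = 0 ✓
  a1=1, a2=0: formula gives 1, H = 1 ✓
  a1=1, a2=1: formula gives 1, H = 1 ✓
No disagreement on any input; they are logically equivalent.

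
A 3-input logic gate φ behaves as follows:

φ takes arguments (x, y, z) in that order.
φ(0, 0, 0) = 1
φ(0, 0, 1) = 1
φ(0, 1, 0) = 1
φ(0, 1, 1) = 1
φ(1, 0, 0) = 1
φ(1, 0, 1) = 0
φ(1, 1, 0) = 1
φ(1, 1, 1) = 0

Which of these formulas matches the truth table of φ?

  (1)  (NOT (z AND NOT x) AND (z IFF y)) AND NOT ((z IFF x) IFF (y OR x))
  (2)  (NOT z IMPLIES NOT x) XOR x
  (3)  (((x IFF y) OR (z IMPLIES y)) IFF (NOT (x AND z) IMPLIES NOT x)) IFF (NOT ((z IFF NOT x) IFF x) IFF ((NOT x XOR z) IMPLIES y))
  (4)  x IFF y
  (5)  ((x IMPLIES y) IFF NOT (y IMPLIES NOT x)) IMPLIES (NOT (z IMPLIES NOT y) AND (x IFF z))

(1): at (0,0,1) it gives 0, but φ = 1 — eliminated.
(3): at (0,1,0) it gives 0, but φ = 1 — eliminated.
(4): at (0,1,0) it gives 0, but φ = 1 — eliminated.
(5): at (1,0,0) it gives 0, but φ = 1 — eliminated.
Only (2) survives; checking it on all 8 rows confirms it matches φ.

2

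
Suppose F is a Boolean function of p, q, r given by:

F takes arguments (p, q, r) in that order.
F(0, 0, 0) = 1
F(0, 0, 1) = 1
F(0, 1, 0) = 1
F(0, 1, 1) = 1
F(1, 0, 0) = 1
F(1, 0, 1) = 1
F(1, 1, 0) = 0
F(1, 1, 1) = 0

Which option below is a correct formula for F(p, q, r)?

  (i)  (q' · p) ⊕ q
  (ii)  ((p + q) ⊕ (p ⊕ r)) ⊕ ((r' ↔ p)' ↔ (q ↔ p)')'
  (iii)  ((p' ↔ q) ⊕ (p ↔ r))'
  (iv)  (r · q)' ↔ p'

(i) disagrees with F on (0,0,0) (formula → 0, table → 1); rule it out.
(iii) disagrees with F on (0,0,0) (formula → 0, table → 1); rule it out.
(iv) disagrees with F on (0,1,1) (formula → 0, table → 1); rule it out.
(ii) is the remaining candidate, and it agrees with F on all 8 inputs.

ii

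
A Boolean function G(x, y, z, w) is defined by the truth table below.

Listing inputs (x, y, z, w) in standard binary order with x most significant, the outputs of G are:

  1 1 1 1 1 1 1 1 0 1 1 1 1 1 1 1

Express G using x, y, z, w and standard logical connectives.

Only row (1,0,0,0) gives 0. So G is 1 everywhere except there — the complement of the minterm x·¬y·¬z·¬w.

G(x, y, z, w) = NOT (((x AND NOT y) AND NOT z) AND NOT w)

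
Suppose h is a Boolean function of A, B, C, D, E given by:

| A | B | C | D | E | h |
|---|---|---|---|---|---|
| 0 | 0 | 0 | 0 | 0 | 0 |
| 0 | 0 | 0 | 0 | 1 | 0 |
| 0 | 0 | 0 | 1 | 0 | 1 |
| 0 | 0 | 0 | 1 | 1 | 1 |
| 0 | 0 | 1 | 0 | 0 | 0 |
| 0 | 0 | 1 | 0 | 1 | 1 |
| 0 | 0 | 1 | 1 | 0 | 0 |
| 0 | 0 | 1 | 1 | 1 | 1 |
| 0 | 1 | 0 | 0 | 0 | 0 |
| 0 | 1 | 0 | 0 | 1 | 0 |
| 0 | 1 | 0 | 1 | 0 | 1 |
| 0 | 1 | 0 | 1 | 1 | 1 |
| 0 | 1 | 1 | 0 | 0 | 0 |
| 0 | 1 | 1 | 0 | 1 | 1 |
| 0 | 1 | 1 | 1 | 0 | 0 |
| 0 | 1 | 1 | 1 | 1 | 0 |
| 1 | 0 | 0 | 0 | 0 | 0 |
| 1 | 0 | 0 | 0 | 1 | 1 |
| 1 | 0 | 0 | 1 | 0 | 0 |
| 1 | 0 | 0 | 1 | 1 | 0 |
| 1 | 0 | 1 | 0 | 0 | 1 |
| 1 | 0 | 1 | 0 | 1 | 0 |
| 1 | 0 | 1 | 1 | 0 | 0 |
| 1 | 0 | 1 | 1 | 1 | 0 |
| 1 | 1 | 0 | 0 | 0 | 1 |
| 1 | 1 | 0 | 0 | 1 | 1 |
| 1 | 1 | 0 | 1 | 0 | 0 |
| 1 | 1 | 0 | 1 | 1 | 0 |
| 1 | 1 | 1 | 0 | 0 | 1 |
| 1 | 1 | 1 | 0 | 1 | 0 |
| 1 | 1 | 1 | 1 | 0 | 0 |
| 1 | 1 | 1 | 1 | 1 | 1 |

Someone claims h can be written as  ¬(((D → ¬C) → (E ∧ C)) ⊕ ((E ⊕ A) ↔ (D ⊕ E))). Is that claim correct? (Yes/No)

Evaluate ¬(((D → ¬C) → (E ∧ C)) ⊕ ((E ⊕ A) ↔ (D ⊕ E))) on each row and compare to h:
  A=0, B=0, C=0, D=0, E=0: formula gives 0, h = 0 ✓
  A=0, B=0, C=0, D=0, E=1: formula gives 0, h = 0 ✓
  A=0, B=0, C=0, D=1, E=0: formula gives 1, h = 1 ✓
  A=0, B=0, C=0, D=1, E=1: formula gives 1, h = 1 ✓
  …
  A=0, B=0, C=1, D=1, E=1: formula gives 0, but h = 1 ✗
A single disagreement suffices: at (0,0,1,1,1) they differ, so the formula does not compute h.

No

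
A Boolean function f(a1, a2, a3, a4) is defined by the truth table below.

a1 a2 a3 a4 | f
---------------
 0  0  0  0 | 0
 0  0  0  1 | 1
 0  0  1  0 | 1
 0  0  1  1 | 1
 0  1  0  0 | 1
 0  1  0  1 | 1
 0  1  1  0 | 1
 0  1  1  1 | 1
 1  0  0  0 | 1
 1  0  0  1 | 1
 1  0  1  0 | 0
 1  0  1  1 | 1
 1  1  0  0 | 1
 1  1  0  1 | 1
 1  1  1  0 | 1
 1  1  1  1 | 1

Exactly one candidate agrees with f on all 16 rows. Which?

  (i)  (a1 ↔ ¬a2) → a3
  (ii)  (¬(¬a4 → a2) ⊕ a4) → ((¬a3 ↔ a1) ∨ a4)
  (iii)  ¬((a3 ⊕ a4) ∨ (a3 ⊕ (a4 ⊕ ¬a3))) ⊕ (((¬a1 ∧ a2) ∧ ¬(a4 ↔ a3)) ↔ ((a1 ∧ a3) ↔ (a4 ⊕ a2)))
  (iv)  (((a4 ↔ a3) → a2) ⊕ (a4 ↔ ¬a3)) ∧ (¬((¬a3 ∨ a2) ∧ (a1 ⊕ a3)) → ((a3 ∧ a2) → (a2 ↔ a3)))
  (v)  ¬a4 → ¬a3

ii

(i) fails at (0,0,0,0): the formula yields 1, f is 0.
(iii) fails at (0,0,1,0): the formula yields 0, f is 1.
(iv) fails at (0,0,0,1): the formula yields 0, f is 1.
(v) fails at (0,0,0,0): the formula yields 1, f is 0.
(ii) is the remaining candidate, and it agrees with f on all 16 inputs.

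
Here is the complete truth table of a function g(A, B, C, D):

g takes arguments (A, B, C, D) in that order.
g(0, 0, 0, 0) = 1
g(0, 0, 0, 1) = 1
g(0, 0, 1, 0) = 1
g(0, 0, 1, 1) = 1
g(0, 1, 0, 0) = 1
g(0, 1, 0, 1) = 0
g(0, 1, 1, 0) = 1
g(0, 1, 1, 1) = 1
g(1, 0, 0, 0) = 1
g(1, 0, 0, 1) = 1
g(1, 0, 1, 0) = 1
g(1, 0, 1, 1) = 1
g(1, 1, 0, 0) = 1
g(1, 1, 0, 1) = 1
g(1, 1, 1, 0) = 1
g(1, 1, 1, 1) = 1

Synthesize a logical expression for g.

g is 0 on exactly one input, (0,1,0,1), whose minterm is ¬A·B·¬C·D. So g is the negation of that single conjunction.

g(A, B, C, D) = (((A' · B) · C') · D)'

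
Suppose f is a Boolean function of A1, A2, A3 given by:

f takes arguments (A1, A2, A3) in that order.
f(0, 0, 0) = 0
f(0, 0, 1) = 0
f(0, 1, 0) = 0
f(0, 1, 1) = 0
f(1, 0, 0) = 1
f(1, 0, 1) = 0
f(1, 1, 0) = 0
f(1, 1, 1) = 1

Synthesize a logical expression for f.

f=1 on 2 inputs: (1,0,0), (1,1,1). Reading each as a conjunction of literals (A1·¬A2·¬A3, A1·A2·A3) and taking the OR gives the canonical DNF.

f(A1, A2, A3) = ((A1 & ~A2) & ~A3) | ((A1 & A2) & A3)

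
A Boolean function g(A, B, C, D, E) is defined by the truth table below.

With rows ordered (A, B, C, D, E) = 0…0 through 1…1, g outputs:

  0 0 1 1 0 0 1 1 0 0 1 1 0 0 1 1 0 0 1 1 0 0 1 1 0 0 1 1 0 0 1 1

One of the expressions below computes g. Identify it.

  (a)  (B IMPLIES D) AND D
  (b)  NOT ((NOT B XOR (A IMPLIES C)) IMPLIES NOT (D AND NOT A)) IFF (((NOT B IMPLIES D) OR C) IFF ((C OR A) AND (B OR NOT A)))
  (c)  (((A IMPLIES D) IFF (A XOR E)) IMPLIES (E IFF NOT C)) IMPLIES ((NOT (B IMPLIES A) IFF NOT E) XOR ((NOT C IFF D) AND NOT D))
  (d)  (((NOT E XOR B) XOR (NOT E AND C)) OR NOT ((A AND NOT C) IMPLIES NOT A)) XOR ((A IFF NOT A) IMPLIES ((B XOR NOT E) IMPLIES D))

(b): at (0,0,1,1,0) it gives 0, but g = 1 — eliminated.
(c): at (0,0,0,0,1) it gives 1, but g = 0 — eliminated.
(d): at (0,0,0,0,1) it gives 1, but g = 0 — eliminated.
Only (a) survives; checking it on all 32 rows confirms it matches g.

a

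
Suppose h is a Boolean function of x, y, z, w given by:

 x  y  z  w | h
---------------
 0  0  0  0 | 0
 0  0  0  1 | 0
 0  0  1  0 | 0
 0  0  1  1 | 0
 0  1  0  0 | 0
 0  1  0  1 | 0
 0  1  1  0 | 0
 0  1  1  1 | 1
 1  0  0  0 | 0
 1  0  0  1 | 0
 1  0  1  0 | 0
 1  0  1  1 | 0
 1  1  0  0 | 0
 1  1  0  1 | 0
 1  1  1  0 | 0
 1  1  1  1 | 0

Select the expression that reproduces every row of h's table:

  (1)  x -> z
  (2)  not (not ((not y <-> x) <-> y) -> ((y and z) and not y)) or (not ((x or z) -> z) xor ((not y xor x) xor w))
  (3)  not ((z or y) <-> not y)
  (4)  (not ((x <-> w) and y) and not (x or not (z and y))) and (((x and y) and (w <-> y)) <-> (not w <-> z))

(1) fails at (0,0,0,0): the formula yields 1, h is 0.
(2) fails at (0,0,0,0): the formula yields 1, h is 0.
(3) fails at (0,0,0,0): the formula yields 1, h is 0.
That leaves (4). Evaluating it on every row reproduces the table of h exactly.

4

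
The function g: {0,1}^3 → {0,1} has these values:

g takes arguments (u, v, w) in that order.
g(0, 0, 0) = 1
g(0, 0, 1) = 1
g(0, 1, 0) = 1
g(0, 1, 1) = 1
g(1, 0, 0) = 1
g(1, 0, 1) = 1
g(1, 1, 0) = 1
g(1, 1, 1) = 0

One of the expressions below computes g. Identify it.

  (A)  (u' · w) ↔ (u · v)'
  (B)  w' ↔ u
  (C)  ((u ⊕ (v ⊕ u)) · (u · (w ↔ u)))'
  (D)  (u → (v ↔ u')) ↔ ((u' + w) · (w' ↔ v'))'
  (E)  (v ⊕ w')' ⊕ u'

C

(A) disagrees with g on (0,0,0) (formula → 0, table → 1); rule it out.
(B) disagrees with g on (0,0,0) (formula → 0, table → 1); rule it out.
(D) disagrees with g on (0,0,0) (formula → 0, table → 1); rule it out.
(E) disagrees with g on (0,0,1) (formula → 0, table → 1); rule it out.
Only (C) survives; checking it on all 8 rows confirms it matches g.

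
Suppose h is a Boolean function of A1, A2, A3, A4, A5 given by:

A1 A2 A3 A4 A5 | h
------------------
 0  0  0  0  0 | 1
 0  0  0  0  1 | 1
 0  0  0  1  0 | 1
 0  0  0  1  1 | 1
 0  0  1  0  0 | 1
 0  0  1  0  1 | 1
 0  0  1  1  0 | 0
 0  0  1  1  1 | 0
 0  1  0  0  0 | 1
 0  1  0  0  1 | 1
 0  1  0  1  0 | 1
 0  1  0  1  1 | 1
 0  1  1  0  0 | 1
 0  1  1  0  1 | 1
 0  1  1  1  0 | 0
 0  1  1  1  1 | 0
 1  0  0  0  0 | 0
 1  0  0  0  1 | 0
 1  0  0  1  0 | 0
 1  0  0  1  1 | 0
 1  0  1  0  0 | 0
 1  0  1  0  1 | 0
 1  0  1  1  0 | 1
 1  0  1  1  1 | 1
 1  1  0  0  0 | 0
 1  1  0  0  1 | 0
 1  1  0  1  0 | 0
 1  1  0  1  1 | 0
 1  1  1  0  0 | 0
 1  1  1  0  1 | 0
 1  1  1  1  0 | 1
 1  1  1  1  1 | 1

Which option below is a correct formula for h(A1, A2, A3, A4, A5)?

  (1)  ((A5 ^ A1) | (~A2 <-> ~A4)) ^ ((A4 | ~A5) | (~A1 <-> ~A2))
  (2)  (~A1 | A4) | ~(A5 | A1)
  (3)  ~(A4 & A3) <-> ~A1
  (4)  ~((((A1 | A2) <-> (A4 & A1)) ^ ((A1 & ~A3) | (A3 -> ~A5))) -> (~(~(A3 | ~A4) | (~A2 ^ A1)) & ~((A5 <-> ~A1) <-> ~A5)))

3

(1) fails at (0,0,0,0,0): the formula yields 0, h is 1.
(2) fails at (0,0,1,1,0): the formula yields 1, h is 0.
(4) fails at (0,0,0,0,0): the formula yields 0, h is 1.
Only (3) survives; checking it on all 32 rows confirms it matches h.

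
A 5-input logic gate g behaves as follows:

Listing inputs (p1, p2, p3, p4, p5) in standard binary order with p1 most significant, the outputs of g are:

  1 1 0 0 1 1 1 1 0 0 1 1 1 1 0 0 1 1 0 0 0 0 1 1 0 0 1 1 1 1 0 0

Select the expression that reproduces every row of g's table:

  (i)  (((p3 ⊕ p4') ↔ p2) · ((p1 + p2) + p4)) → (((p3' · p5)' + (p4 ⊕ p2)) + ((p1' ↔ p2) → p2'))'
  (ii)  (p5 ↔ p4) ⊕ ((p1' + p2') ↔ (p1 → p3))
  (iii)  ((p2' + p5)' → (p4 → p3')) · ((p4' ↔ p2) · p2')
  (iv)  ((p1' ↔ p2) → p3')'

(ii) fails at (0,0,0,0,0): the formula yields 0, g is 1.
(iii) fails at (0,0,0,0,0): the formula yields 0, g is 1.
(iv) fails at (0,0,0,0,0): the formula yields 0, g is 1.
(i) is the remaining candidate, and it agrees with g on all 32 inputs.

i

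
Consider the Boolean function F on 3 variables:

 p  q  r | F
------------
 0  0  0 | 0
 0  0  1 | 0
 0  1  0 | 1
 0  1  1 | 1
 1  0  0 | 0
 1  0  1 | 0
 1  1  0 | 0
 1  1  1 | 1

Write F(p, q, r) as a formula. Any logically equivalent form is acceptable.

F(p, q, r) = (((¬p ∧ q) ∧ ¬r) ∨ ((¬p ∧ q) ∧ r)) ∨ ((p ∧ q) ∧ r)

F=1 on 3 inputs: (0,1,0), (0,1,1), (1,1,1). Reading each as a conjunction of literals (¬p·q·¬r, ¬p·q·r, p·q·r) and taking the OR gives the canonical DNF.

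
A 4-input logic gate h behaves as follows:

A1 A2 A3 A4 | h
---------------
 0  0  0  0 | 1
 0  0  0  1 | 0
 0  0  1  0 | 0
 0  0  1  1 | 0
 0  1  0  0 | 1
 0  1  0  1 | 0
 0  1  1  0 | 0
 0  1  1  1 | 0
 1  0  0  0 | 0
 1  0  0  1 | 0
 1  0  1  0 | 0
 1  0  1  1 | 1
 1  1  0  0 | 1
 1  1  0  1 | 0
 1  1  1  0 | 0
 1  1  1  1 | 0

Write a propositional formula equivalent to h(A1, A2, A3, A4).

The 1-rows are (0,0,0,0), (0,1,0,0), (1,0,1,1), (1,1,0,0). Each contributes one minterm — ¬A1·¬A2·¬A3·¬A4; ¬A1·A2·¬A3·¬A4; A1·¬A2·A3·A4; A1·A2·¬A3·¬A4 — and their disjunction is a sum-of-products form of h.

h(A1, A2, A3, A4) = (((((¬A1 ∧ ¬A2) ∧ ¬A3) ∧ ¬A4) ∨ (((¬A1 ∧ A2) ∧ ¬A3) ∧ ¬A4)) ∨ (((A1 ∧ ¬A2) ∧ A3) ∧ A4)) ∨ (((A1 ∧ A2) ∧ ¬A3) ∧ ¬A4)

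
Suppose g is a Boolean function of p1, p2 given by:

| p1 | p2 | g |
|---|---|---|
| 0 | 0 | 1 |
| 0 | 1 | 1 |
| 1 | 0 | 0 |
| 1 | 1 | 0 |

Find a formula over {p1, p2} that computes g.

Collect the rows where g=1 — (0,0), (0,1) — and write one minterm per row: ¬p1·¬p2, ¬p1·p2. Their union (logical OR) reproduces the table exactly.

g(p1, p2) = (~p1 & ~p2) | (~p1 & p2)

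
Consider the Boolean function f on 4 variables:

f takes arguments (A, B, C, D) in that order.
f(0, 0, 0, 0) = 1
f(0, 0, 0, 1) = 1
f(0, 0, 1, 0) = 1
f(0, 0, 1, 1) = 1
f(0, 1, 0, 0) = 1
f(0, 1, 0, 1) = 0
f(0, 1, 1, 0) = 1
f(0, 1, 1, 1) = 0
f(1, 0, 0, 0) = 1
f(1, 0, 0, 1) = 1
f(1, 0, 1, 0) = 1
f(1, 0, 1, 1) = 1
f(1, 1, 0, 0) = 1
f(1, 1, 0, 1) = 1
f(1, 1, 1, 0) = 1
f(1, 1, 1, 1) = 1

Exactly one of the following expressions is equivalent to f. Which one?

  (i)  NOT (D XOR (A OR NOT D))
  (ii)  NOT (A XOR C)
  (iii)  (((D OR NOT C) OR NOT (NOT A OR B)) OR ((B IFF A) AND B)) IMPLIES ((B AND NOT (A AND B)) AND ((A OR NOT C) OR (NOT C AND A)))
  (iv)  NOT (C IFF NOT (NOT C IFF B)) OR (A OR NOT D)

(i): at (0,0,0,0) it gives 0, but f = 1 — eliminated.
(ii): at (0,0,1,0) it gives 0, but f = 1 — eliminated.
(iii): at (0,0,0,0) it gives 0, but f = 1 — eliminated.
(iv) is the remaining candidate, and it agrees with f on all 16 inputs.

iv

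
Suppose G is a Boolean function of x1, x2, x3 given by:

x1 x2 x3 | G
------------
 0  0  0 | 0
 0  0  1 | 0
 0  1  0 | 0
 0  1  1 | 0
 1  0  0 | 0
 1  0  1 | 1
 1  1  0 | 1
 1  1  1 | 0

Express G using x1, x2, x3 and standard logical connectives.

Collect the rows where G=1 — (1,0,1), (1,1,0) — and write one minterm per row: x1·¬x2·x3, x1·x2·¬x3. Their union (logical OR) reproduces the table exactly.

G(x1, x2, x3) = ((x1 AND NOT x2) AND x3) OR ((x1 AND x2) AND NOT x3)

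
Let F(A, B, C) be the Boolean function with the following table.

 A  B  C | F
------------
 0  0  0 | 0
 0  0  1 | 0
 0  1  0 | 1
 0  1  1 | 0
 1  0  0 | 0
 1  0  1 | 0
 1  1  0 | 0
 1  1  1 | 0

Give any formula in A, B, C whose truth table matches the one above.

F is 1 on exactly one input, (0,1,0), whose minterm is ¬A·B·¬C. So F is just that conjunction.

F(A, B, C) = (A' · B) · C'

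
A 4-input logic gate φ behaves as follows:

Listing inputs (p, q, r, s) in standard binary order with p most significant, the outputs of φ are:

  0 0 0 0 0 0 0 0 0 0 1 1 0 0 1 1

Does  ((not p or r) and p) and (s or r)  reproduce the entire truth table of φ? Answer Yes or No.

Yes

Check the formula against φ row by row:
  p=0, q=0, r=0, s=0: formula gives 0, φ = 0 ✓
  p=0, q=0, r=0, s=1: formula gives 0, φ = 0 ✓
  p=0, q=0, r=1, s=0: formula gives 0, φ = 0 ✓
  p=0, q=0, r=1, s=1: formula gives 0, φ = 0 ✓
  … (the remaining 12 rows also agree.)
No disagreement on any input; they are logically equivalent.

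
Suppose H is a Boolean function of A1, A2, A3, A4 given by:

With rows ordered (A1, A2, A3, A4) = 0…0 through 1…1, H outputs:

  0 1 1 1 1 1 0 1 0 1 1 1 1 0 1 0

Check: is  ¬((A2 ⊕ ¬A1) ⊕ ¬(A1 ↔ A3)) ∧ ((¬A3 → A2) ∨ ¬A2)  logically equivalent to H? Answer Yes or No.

No

Check the formula against H row by row:
  A1=0, A2=0, A3=0, A4=0: formula gives 0, H = 0 ✓
  A1=0, A2=0, A3=0, A4=1: formula gives 0, but H = 1 ✗
Since they disagree at (0,0,0,1), the expression is not a correct formula for H.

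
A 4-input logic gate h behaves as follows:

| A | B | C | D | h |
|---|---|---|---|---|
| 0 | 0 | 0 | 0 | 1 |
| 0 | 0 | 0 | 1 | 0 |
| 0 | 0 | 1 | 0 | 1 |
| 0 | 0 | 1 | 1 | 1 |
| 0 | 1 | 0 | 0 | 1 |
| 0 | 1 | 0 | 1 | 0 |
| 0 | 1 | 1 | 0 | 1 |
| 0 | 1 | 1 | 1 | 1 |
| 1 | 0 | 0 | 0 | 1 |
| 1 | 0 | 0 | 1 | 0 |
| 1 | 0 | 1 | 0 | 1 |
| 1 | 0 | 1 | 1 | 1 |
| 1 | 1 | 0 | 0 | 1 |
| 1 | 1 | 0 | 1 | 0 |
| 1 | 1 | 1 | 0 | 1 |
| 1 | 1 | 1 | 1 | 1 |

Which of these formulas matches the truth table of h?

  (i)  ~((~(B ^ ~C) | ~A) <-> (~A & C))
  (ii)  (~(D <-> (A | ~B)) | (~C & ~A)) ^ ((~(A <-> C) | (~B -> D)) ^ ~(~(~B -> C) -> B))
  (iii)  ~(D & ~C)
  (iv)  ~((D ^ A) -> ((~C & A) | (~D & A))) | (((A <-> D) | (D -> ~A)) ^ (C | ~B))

iii

(i): at (0,0,0,1) it gives 1, but h = 0 — eliminated.
(ii): at (0,0,0,0) it gives 0, but h = 1 — eliminated.
(iv): at (0,0,0,0) it gives 0, but h = 1 — eliminated.
Only (iii) survives; checking it on all 16 rows confirms it matches h.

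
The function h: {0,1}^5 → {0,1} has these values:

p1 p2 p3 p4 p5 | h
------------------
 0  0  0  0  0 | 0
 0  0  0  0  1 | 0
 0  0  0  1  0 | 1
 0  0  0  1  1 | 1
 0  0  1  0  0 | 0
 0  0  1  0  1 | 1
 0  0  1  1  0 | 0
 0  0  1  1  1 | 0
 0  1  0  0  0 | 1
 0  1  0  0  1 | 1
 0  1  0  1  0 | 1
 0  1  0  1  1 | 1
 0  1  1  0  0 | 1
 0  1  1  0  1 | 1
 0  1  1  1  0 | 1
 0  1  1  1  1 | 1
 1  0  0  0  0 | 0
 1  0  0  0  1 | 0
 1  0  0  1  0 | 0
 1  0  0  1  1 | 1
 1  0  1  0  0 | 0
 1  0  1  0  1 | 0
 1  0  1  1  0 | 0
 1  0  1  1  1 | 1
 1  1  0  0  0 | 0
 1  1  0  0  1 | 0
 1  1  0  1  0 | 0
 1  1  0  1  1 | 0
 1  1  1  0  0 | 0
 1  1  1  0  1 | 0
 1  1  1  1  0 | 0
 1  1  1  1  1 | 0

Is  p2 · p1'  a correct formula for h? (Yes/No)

No

Test each input against both h and the formula:
  p1=0, p2=0, p3=0, p4=0, p5=0: formula gives 0, h = 0 ✓
  p1=0, p2=0, p3=0, p4=0, p5=1: formula gives 0, h = 0 ✓
  p1=0, p2=0, p3=0, p4=1, p5=0: formula gives 0, but h = 1 ✗
Row (0,0,0,1,0) is a counterexample, so the formula is not equivalent to h.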